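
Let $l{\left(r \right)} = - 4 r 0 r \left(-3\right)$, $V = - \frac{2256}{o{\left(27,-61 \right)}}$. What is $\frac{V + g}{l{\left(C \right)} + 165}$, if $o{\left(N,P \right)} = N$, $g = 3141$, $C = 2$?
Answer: $\frac{27517}{1485} \approx 18.53$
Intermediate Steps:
$V = - \frac{752}{9}$ ($V = - \frac{2256}{27} = \left(-2256\right) \frac{1}{27} = - \frac{752}{9} \approx -83.556$)
$l{\left(r \right)} = 0$ ($l{\left(r \right)} = 0 r \left(-3\right) = 0 \left(-3\right) = 0$)
$\frac{V + g}{l{\left(C \right)} + 165} = \frac{- \frac{752}{9} + 3141}{0 + 165} = \frac{27517}{9 \cdot 165} = \frac{27517}{9} \cdot \frac{1}{165} = \frac{27517}{1485}$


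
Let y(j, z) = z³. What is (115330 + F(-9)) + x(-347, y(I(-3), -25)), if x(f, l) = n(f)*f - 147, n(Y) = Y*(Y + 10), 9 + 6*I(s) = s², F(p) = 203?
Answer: -40462447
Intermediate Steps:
I(s) = -3/2 + s²/6
n(Y) = Y*(10 + Y)
x(f, l) = -147 + f²*(10 + f) (x(f, l) = (f*(10 + f))*f - 147 = f²*(10 + f) - 147 = -147 + f²*(10 + f))
(115330 + F(-9)) + x(-347, y(I(-3), -25)) = (115330 + 203) + (-147 + (-347)²*(10 - 347)) = 115533 + (-147 + 120409*(-337)) = 115533 + (-147 - 40577833) = 115533 - 40577980 = -40462447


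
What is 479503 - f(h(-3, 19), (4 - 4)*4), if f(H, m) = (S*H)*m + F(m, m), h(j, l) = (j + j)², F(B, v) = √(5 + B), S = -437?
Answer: 479503 - √5 ≈ 4.7950e+5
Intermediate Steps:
h(j, l) = 4*j² (h(j, l) = (2*j)² = 4*j²)
f(H, m) = √(5 + m) - 437*H*m (f(H, m) = (-437*H)*m + √(5 + m) = -437*H*m + √(5 + m) = √(5 + m) - 437*H*m)
479503 - f(h(-3, 19), (4 - 4)*4) = 479503 - (√(5 + (4 - 4)*4) - 437*4*(-3)²*(4 - 4)*4) = 479503 - (√(5 + 0*4) - 437*4*9*0*4) = 479503 - (√(5 + 0) - 437*36*0) = 479503 - (√5 + 0) = 479503 - √5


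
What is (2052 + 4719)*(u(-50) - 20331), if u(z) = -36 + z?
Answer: -138243507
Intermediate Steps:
(2052 + 4719)*(u(-50) - 20331) = (2052 + 4719)*((-36 - 50) - 20331) = 6771*(-86 - 20331) = 6771*(-20417) = -138243507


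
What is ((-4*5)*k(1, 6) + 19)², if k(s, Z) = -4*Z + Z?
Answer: 143641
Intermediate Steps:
k(s, Z) = -3*Z
((-4*5)*k(1, 6) + 19)² = ((-4*5)*(-3*6) + 19)² = (-20*(-18) + 19)² = (360 + 19)² = 379² = 143641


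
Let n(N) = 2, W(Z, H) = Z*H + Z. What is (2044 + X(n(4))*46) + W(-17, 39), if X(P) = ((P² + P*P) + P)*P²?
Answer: 3204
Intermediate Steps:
W(Z, H) = Z + H*Z (W(Z, H) = H*Z + Z = Z + H*Z)
X(P) = P²*(P + 2*P²) (X(P) = ((P² + P²) + P)*P² = (2*P² + P)*P² = (P + 2*P²)*P² = P²*(P + 2*P²))
(2044 + X(n(4))*46) + W(-17, 39) = (2044 + (2³*(1 + 2*2))*46) - 17*(1 + 39) = (2044 + (8*(1 + 4))*46) - 17*40 = (2044 + (8*5)*46) - 680 = (2044 + 40*46) - 680 = (2044 + 1840) - 680 = 3884 - 680 = 3204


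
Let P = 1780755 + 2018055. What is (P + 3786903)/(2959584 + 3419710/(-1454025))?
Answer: 2205963268965/860661141178 ≈ 2.5631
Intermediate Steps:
P = 3798810
(P + 3786903)/(2959584 + 3419710/(-1454025)) = (3798810 + 3786903)/(2959584 + 3419710/(-1454025)) = 7585713/(2959584 + 3419710*(-1/1454025)) = 7585713/(2959584 - 683942/290805) = 7585713/(860661141178/290805) = 7585713*(290805/860661141178) = 2205963268965/860661141178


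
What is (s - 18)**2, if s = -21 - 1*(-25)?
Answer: 196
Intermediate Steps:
s = 4 (s = -21 + 25 = 4)
(s - 18)**2 = (4 - 18)**2 = (-14)**2 = 196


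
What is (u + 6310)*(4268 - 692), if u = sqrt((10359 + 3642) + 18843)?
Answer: 22564560 + 7152*sqrt(8211) ≈ 2.3213e+7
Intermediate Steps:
u = 2*sqrt(8211) (u = sqrt(14001 + 18843) = sqrt(32844) = 2*sqrt(8211) ≈ 181.23)
(u + 6310)*(4268 - 692) = (2*sqrt(8211) + 6310)*(4268 - 692) = (6310 + 2*sqrt(8211))*3576 = 22564560 + 7152*sqrt(8211)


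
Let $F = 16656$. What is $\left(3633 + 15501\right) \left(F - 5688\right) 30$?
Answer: $6295851360$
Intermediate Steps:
$\left(3633 + 15501\right) \left(F - 5688\right) 30 = \left(3633 + 15501\right) \left(16656 - 5688\right) 30 = 19134 \cdot 10968 \cdot 30 = 209861712 \cdot 30 = 6295851360$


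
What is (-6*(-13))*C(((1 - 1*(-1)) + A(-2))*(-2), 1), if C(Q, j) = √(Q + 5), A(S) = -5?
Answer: 78*√11 ≈ 258.70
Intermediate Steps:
C(Q, j) = √(5 + Q)
(-6*(-13))*C(((1 - 1*(-1)) + A(-2))*(-2), 1) = (-6*(-13))*√(5 + ((1 - 1*(-1)) - 5)*(-2)) = 78*√(5 + ((1 + 1) - 5)*(-2)) = 78*√(5 + (2 - 5)*(-2)) = 78*√(5 - 3*(-2)) = 78*√(5 + 6) = 78*√11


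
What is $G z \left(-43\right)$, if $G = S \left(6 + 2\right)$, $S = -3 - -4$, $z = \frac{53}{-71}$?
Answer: $\frac{18232}{71} \approx 256.79$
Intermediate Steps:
$z = - \frac{53}{71}$ ($z = 53 \left(- \frac{1}{71}\right) = - \frac{53}{71} \approx -0.74648$)
$S = 1$ ($S = -3 + 4 = 1$)
$G = 8$ ($G = 1 \left(6 + 2\right) = 1 \cdot 8 = 8$)
$G z \left(-43\right) = 8 \left(- \frac{53}{71}\right) \left(-43\right) = \left(- \frac{424}{71}\right) \left(-43\right) = \frac{18232}{71}$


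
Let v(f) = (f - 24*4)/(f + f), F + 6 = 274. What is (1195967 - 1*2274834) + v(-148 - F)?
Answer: -14025263/13 ≈ -1.0789e+6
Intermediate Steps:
F = 268 (F = -6 + 274 = 268)
v(f) = (-96 + f)/(2*f) (v(f) = (f - 96)/((2*f)) = (-96 + f)*(1/(2*f)) = (-96 + f)/(2*f))
(1195967 - 1*2274834) + v(-148 - F) = (1195967 - 1*2274834) + (-96 + (-148 - 1*268))/(2*(-148 - 1*268)) = (1195967 - 2274834) + (-96 + (-148 - 268))/(2*(-148 - 268)) = -1078867 + (½)*(-96 - 416)/(-416) = -1078867 + (½)*(-1/416)*(-512) = -1078867 + 8/13 = -14025263/13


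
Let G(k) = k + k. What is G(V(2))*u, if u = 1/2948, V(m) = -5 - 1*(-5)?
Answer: 0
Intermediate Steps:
V(m) = 0 (V(m) = -5 + 5 = 0)
G(k) = 2*k
u = 1/2948 ≈ 0.00033921
G(V(2))*u = (2*0)*(1/2948) = 0*(1/2948) = 0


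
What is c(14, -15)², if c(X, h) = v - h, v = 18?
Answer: 1089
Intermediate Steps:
c(X, h) = 18 - h
c(14, -15)² = (18 - 1*(-15))² = (18 + 15)² = 33² = 1089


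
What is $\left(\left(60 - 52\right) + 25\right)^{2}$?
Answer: $1089$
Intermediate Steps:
$\left(\left(60 - 52\right) + 25\right)^{2} = \left(8 + 25\right)^{2} = 33^{2} = 1089$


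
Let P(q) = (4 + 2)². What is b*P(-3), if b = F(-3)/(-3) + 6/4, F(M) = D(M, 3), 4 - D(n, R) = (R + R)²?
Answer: 438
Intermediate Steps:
D(n, R) = 4 - 4*R² (D(n, R) = 4 - (R + R)² = 4 - (2*R)² = 4 - 4*R²)
F(M) = -32 (F(M) = 4 - 4*3² = 4 - 4*9 = 4 - 36 = -32)
P(q) = 36 (P(q) = 6² = 36)
b = 73/6 (b = -32/(-3) + 6/4 = -32*(-⅓) + 6*(¼) = 32/3 + 3/2 = 73/6 ≈ 12.167)
b*P(-3) = (73/6)*36 = 438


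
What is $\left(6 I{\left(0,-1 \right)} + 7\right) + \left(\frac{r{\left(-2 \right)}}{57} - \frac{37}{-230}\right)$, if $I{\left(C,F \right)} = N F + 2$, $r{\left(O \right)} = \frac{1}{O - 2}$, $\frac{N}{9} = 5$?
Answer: $- \frac{6577117}{26220} \approx -250.84$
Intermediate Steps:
$N = 45$ ($N = 9 \cdot 5 = 45$)
$r{\left(O \right)} = \frac{1}{-2 + O}$
$I{\left(C,F \right)} = 2 + 45 F$ ($I{\left(C,F \right)} = 45 F + 2 = 2 + 45 F$)
$\left(6 I{\left(0,-1 \right)} + 7\right) + \left(\frac{r{\left(-2 \right)}}{57} - \frac{37}{-230}\right) = \left(6 \left(2 + 45 \left(-1\right)\right) + 7\right) + \left(\frac{1}{\left(-2 - 2\right) 57} - \frac{37}{-230}\right) = \left(6 \left(2 - 45\right) + 7\right) + \left(\frac{1}{-4} \cdot \frac{1}{57} - - \frac{37}{230}\right) = \left(6 \left(-43\right) + 7\right) + \left(\left(- \frac{1}{4}\right) \frac{1}{57} + \frac{37}{230}\right) = \left(-258 + 7\right) + \left(- \frac{1}{228} + \frac{37}{230}\right) = -251 + \frac{4103}{26220} = - \frac{6577117}{26220}$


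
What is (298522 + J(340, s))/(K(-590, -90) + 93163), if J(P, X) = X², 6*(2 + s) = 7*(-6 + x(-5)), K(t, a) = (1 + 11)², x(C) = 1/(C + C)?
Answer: 1074978409/335905200 ≈ 3.2002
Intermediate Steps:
x(C) = 1/(2*C)
K(t, a) = 144 (K(t, a) = 12² = 144)
s = -547/60 (s = -2 + (7*(-6 + (½)/(-5)))/6 = -2 + (7*(-6 + (½)*(-⅕)))/6 = -2 + (7*(-6 - ⅒))/6 = -2 + (7*(-61/10))/6 = -2 + (⅙)*(-427/10) = -2 - 427/60 = -547/60 ≈ -9.1167)
(298522 + J(340, s))/(K(-590, -90) + 93163) = (298522 + (-547/60)²)/(144 + 93163) = (298522 + 299209/3600)/93307 = (1074978409/3600)*(1/93307) = 1074978409/335905200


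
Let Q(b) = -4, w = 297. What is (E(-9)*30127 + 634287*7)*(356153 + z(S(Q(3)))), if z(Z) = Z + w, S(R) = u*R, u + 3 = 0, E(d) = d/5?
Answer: 7816820264724/5 ≈ 1.5634e+12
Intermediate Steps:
E(d) = d/5 (E(d) = d*(1/5) = d/5)
u = -3 (u = -3 + 0 = -3)
S(R) = -3*R
z(Z) = 297 + Z (z(Z) = Z + 297 = 297 + Z)
(E(-9)*30127 + 634287*7)*(356153 + z(S(Q(3)))) = (((1/5)*(-9))*30127 + 634287*7)*(356153 + (297 - 3*(-4))) = (-9/5*30127 + 4440009)*(356153 + (297 + 12)) = (-271143/5 + 4440009)*(356153 + 309) = (21928902/5)*356462 = 7816820264724/5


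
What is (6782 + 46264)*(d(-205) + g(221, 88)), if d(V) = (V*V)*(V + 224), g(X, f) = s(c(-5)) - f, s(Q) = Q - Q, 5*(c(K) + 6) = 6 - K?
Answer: 42351236802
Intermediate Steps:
c(K) = -24/5 - K/5 (c(K) = -6 + (6 - K)/5 = -6 + (6/5 - K/5) = -24/5 - K/5)
s(Q) = 0
g(X, f) = -f (g(X, f) = 0 - f = -f)
d(V) = V²*(224 + V)
(6782 + 46264)*(d(-205) + g(221, 88)) = (6782 + 46264)*((-205)²*(224 - 205) - 1*88) = 53046*(42025*19 - 88) = 53046*(798475 - 88) = 53046*798387 = 42351236802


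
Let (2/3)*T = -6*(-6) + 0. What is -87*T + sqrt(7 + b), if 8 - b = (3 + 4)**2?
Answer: -4698 + I*sqrt(34) ≈ -4698.0 + 5.831*I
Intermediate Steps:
b = -41 (b = 8 - (3 + 4)**2 = 8 - 1*7**2 = 8 - 1*49 = 8 - 49 = -41)
T = 54 (T = 3*(-6*(-6) + 0)/2 = 3*(36 + 0)/2 = (3/2)*36 = 54)
-87*T + sqrt(7 + b) = -87*54 + sqrt(7 - 41) = -4698 + sqrt(-34) = -4698 + I*sqrt(34)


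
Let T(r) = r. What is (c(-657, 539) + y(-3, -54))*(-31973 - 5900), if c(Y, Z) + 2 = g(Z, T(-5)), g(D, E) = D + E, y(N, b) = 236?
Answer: -29086464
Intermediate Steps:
c(Y, Z) = -7 + Z (c(Y, Z) = -2 + (Z - 5) = -2 + (-5 + Z) = -7 + Z)
(c(-657, 539) + y(-3, -54))*(-31973 - 5900) = ((-7 + 539) + 236)*(-31973 - 5900) = (532 + 236)*(-37873) = 768*(-37873) = -29086464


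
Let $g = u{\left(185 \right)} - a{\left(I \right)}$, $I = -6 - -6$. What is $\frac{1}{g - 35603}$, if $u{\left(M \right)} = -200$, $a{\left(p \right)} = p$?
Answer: $- \frac{1}{35803} \approx -2.7931 \cdot 10^{-5}$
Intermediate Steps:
$I = 0$ ($I = -6 + 6 = 0$)
$g = -200$ ($g = -200 - 0 = -200 + 0 = -200$)
$\frac{1}{g - 35603} = \frac{1}{-200 - 35603} = \frac{1}{-35803} = - \frac{1}{35803}$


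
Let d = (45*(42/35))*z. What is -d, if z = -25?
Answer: 1350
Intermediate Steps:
d = -1350 (d = (45*(42/35))*(-25) = (45*(42*(1/35)))*(-25) = (45*(6/5))*(-25) = 54*(-25) = -1350)
-d = -1*(-1350) = 1350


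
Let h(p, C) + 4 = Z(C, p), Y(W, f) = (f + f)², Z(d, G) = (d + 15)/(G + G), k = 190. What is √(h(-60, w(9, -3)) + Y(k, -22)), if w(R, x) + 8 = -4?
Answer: √772790/20 ≈ 43.954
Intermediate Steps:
Z(d, G) = (15 + d)/(2*G) (Z(d, G) = (15 + d)/((2*G)) = (15 + d)*(1/(2*G)) = (15 + d)/(2*G))
w(R, x) = -12 (w(R, x) = -8 - 4 = -12)
Y(W, f) = 4*f² (Y(W, f) = (2*f)² = 4*f²)
h(p, C) = -4 + (15 + C)/(2*p)
√(h(-60, w(9, -3)) + Y(k, -22)) = √((½)*(15 - 12 - 8*(-60))/(-60) + 4*(-22)²) = √((½)*(-1/60)*(15 - 12 + 480) + 4*484) = √((½)*(-1/60)*483 + 1936) = √(-161/40 + 1936) = √(77279/40) = √772790/20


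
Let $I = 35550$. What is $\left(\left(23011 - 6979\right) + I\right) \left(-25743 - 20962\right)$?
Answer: $-2409137310$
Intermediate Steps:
$\left(\left(23011 - 6979\right) + I\right) \left(-25743 - 20962\right) = \left(\left(23011 - 6979\right) + 35550\right) \left(-25743 - 20962\right) = \left(\left(23011 - 6979\right) + 35550\right) \left(-46705\right) = \left(16032 + 35550\right) \left(-46705\right) = 51582 \left(-46705\right) = -2409137310$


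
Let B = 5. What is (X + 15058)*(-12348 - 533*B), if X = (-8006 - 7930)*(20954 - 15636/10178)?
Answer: 25509078387464678/5089 ≈ 5.0126e+12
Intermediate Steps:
X = -1699209274368/5089 (X = -15936*(20954 - 15636*1/10178) = -15936*(20954 - 7818/5089) = -15936*106627088/5089 = -1699209274368/5089 ≈ -3.3390e+8)
(X + 15058)*(-12348 - 533*B) = (-1699209274368/5089 + 15058)*(-12348 - 533*5) = -1699132644206*(-12348 - 2665)/5089 = -1699132644206/5089*(-15013) = 25509078387464678/5089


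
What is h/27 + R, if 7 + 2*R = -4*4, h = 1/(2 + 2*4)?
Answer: -1552/135 ≈ -11.496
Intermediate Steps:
h = ⅒ (h = 1/(2 + 8) = 1/10 = ⅒ ≈ 0.10000)
R = -23/2 (R = -7/2 + (-4*4)/2 = -7/2 + (½)*(-16) = -7/2 - 8 = -23/2 ≈ -11.500)
h/27 + R = (⅒)/27 - 23/2 = (⅒)*(1/27) - 23/2 = 1/270 - 23/2 = -1552/135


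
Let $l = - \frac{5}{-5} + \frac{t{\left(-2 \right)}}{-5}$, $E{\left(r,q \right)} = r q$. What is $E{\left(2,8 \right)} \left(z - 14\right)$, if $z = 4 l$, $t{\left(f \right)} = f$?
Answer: $- \frac{672}{5} \approx -134.4$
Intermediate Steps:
$E{\left(r,q \right)} = q r$
$l = \frac{7}{5}$ ($l = - \frac{5}{-5} - \frac{2}{-5} = \left(-5\right) \left(- \frac{1}{5}\right) - - \frac{2}{5} = 1 + \frac{2}{5} = \frac{7}{5} \approx 1.4$)
$z = \frac{28}{5}$ ($z = 4 \cdot \frac{7}{5} = \frac{28}{5} \approx 5.6$)
$E{\left(2,8 \right)} \left(z - 14\right) = 8 \cdot 2 \left(\frac{28}{5} - 14\right) = 16 \left(- \frac{42}{5}\right) = - \frac{672}{5}$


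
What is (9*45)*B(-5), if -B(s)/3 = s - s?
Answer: 0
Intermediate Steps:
B(s) = 0 (B(s) = -3*(s - s) = -3*0 = 0)
(9*45)*B(-5) = (9*45)*0 = 405*0 = 0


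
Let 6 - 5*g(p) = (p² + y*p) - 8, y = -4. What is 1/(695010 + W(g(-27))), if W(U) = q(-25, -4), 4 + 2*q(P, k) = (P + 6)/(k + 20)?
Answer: 32/22240237 ≈ 1.4388e-6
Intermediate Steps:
g(p) = 14/5 - p²/5 + 4*p/5 (g(p) = 6/5 - ((p² - 4*p) - 8)/5 = 6/5 - (-8 + p² - 4*p)/5 = 6/5 + (8/5 - p²/5 + 4*p/5) = 14/5 - p²/5 + 4*p/5)
q(P, k) = -2 + (6 + P)/(2*(20 + k)) (q(P, k) = -2 + ((P + 6)/(k + 20))/2 = -2 + ((6 + P)/(20 + k))/2 = -2 + (6 + P)/(2*(20 + k)))
W(U) = -83/32 (W(U) = (-74 - 25 - 4*(-4))/(2*(20 - 4)) = (½)*(-74 - 25 + 16)/16 = (½)*(1/16)*(-83) = -83/32)
1/(695010 + W(g(-27))) = 1/(695010 - 83/32) = 1/(22240237/32) = 32/22240237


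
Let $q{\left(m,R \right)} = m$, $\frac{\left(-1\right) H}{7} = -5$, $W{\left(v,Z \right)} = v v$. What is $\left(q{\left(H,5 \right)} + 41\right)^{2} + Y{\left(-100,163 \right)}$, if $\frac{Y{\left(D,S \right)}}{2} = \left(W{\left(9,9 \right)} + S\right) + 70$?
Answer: $6404$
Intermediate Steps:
$W{\left(v,Z \right)} = v^{2}$
$H = 35$ ($H = \left(-7\right) \left(-5\right) = 35$)
$Y{\left(D,S \right)} = 302 + 2 S$ ($Y{\left(D,S \right)} = 2 \left(\left(9^{2} + S\right) + 70\right) = 2 \left(\left(81 + S\right) + 70\right) = 2 \left(151 + S\right) = 302 + 2 S$)
$\left(q{\left(H,5 \right)} + 41\right)^{2} + Y{\left(-100,163 \right)} = \left(35 + 41\right)^{2} + \left(302 + 2 \cdot 163\right) = 76^{2} + \left(302 + 326\right) = 5776 + 628 = 6404$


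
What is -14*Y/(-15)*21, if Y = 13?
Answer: 1274/5 ≈ 254.80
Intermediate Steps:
-14*Y/(-15)*21 = -182/(-15)*21 = -182*(-1)/15*21 = -14*(-13/15)*21 = (182/15)*21 = 1274/5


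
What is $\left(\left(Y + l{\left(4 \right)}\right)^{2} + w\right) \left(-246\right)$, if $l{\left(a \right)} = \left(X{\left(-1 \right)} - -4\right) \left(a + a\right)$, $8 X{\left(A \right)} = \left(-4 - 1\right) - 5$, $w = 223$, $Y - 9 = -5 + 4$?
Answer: $-276258$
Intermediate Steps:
$Y = 8$ ($Y = 9 + \left(-5 + 4\right) = 9 - 1 = 8$)
$X{\left(A \right)} = - \frac{5}{4}$ ($X{\left(A \right)} = \frac{\left(-4 - 1\right) - 5}{8} = \frac{-5 - 5}{8} = \frac{1}{8} \left(-10\right) = - \frac{5}{4}$)
$l{\left(a \right)} = \frac{11 a}{2}$ ($l{\left(a \right)} = \left(- \frac{5}{4} - -4\right) \left(a + a\right) = \left(- \frac{5}{4} + 4\right) 2 a = \frac{11 \cdot 2 a}{4} = \frac{11 a}{2}$)
$\left(\left(Y + l{\left(4 \right)}\right)^{2} + w\right) \left(-246\right) = \left(\left(8 + \frac{11}{2} \cdot 4\right)^{2} + 223\right) \left(-246\right) = \left(\left(8 + 22\right)^{2} + 223\right) \left(-246\right) = \left(30^{2} + 223\right) \left(-246\right) = \left(900 + 223\right) \left(-246\right) = 1123 \left(-246\right) = -276258$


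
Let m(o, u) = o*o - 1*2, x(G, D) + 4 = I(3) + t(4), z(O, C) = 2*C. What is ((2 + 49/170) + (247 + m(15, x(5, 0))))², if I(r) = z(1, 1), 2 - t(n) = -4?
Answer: 6446323521/28900 ≈ 2.2306e+5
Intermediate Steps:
t(n) = 6 (t(n) = 2 - 1*(-4) = 2 + 4 = 6)
I(r) = 2 (I(r) = 2*1 = 2)
x(G, D) = 4 (x(G, D) = -4 + (2 + 6) = -4 + 8 = 4)
m(o, u) = -2 + o² (m(o, u) = o² - 2 = -2 + o²)
((2 + 49/170) + (247 + m(15, x(5, 0))))² = ((2 + 49/170) + (247 + (-2 + 15²)))² = ((2 + 49*(1/170)) + (247 + (-2 + 225)))² = ((2 + 49/170) + (247 + 223))² = (389/170 + 470)² = (80289/170)² = 6446323521/28900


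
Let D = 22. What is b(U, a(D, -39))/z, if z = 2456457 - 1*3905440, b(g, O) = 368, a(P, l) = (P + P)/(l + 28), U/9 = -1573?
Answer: -368/1448983 ≈ -0.00025397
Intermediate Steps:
U = -14157 (U = 9*(-1573) = -14157)
a(P, l) = 2*P/(28 + l) (a(P, l) = (2*P)/(28 + l) = 2*P/(28 + l))
z = -1448983 (z = 2456457 - 3905440 = -1448983)
b(U, a(D, -39))/z = 368/(-1448983) = 368*(-1/1448983) = -368/1448983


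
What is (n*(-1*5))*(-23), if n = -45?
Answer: -5175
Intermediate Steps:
(n*(-1*5))*(-23) = -(-45)*5*(-23) = -45*(-5)*(-23) = 225*(-23) = -5175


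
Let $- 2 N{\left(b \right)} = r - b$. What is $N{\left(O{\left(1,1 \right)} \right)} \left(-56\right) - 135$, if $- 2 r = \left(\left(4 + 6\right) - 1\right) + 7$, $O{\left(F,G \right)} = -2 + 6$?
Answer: $-471$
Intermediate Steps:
$O{\left(F,G \right)} = 4$
$r = -8$ ($r = - \frac{\left(\left(4 + 6\right) - 1\right) + 7}{2} = - \frac{\left(10 - 1\right) + 7}{2} = - \frac{9 + 7}{2} = \left(- \frac{1}{2}\right) 16 = -8$)
$N{\left(b \right)} = 4 + \frac{b}{2}$ ($N{\left(b \right)} = - \frac{-8 - b}{2} = 4 + \frac{b}{2}$)
$N{\left(O{\left(1,1 \right)} \right)} \left(-56\right) - 135 = \left(4 + \frac{1}{2} \cdot 4\right) \left(-56\right) - 135 = \left(4 + 2\right) \left(-56\right) - 135 = 6 \left(-56\right) - 135 = -336 - 135 = -471$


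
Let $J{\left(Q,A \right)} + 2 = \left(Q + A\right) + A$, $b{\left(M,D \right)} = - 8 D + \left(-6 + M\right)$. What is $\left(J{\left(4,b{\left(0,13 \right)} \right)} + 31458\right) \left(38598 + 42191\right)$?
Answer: $2523848360$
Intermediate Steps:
$b{\left(M,D \right)} = -6 + M - 8 D$
$J{\left(Q,A \right)} = -2 + Q + 2 A$ ($J{\left(Q,A \right)} = -2 + \left(\left(Q + A\right) + A\right) = -2 + \left(\left(A + Q\right) + A\right) = -2 + \left(Q + 2 A\right) = -2 + Q + 2 A$)
$\left(J{\left(4,b{\left(0,13 \right)} \right)} + 31458\right) \left(38598 + 42191\right) = \left(\left(-2 + 4 + 2 \left(-6 + 0 - 104\right)\right) + 31458\right) \left(38598 + 42191\right) = \left(\left(-2 + 4 + 2 \left(-6 + 0 - 104\right)\right) + 31458\right) 80789 = \left(\left(-2 + 4 + 2 \left(-110\right)\right) + 31458\right) 80789 = \left(\left(-2 + 4 - 220\right) + 31458\right) 80789 = \left(-218 + 31458\right) 80789 = 31240 \cdot 80789 = 2523848360$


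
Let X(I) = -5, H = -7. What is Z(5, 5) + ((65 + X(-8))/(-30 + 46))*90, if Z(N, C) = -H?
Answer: 689/2 ≈ 344.50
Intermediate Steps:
Z(N, C) = 7 (Z(N, C) = -1*(-7) = 7)
Z(5, 5) + ((65 + X(-8))/(-30 + 46))*90 = 7 + ((65 - 5)/(-30 + 46))*90 = 7 + (60/16)*90 = 7 + (60*(1/16))*90 = 7 + (15/4)*90 = 7 + 675/2 = 689/2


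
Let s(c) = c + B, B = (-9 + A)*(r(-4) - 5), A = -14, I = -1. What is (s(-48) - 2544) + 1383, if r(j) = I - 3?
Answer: -1002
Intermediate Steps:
r(j) = -4 (r(j) = -1 - 3 = -4)
B = 207 (B = (-9 - 14)*(-4 - 5) = -23*(-9) = 207)
s(c) = 207 + c (s(c) = c + 207 = 207 + c)
(s(-48) - 2544) + 1383 = ((207 - 48) - 2544) + 1383 = (159 - 2544) + 1383 = -2385 + 1383 = -1002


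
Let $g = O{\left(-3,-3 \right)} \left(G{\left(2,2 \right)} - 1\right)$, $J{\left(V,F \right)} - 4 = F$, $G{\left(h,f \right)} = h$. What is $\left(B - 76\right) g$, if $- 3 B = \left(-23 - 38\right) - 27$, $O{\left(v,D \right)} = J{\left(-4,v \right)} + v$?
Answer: $\frac{280}{3} \approx 93.333$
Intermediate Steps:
$J{\left(V,F \right)} = 4 + F$
$O{\left(v,D \right)} = 4 + 2 v$ ($O{\left(v,D \right)} = \left(4 + v\right) + v = 4 + 2 v$)
$g = -2$ ($g = \left(4 + 2 \left(-3\right)\right) \left(2 - 1\right) = \left(4 - 6\right) 1 = \left(-2\right) 1 = -2$)
$B = \frac{88}{3}$ ($B = - \frac{\left(-23 - 38\right) - 27}{3} = - \frac{-61 - 27}{3} = \left(- \frac{1}{3}\right) \left(-88\right) = \frac{88}{3} \approx 29.333$)
$\left(B - 76\right) g = \left(\frac{88}{3} - 76\right) \left(-2\right) = \left(- \frac{140}{3}\right) \left(-2\right) = \frac{280}{3}$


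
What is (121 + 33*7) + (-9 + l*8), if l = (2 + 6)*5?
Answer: 663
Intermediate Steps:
l = 40 (l = 8*5 = 40)
(121 + 33*7) + (-9 + l*8) = (121 + 33*7) + (-9 + 40*8) = (121 + 231) + (-9 + 320) = 352 + 311 = 663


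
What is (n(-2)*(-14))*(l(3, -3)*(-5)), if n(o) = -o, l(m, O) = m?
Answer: 420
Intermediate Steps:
(n(-2)*(-14))*(l(3, -3)*(-5)) = (-1*(-2)*(-14))*(3*(-5)) = (2*(-14))*(-15) = -28*(-15) = 420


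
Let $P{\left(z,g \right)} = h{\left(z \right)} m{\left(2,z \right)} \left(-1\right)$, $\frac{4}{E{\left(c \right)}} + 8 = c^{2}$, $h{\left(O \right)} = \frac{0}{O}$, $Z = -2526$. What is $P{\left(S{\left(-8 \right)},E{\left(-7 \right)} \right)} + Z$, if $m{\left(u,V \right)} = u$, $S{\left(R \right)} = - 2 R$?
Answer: $-2526$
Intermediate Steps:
$h{\left(O \right)} = 0$
$E{\left(c \right)} = \frac{4}{-8 + c^{2}}$
$P{\left(z,g \right)} = 0$ ($P{\left(z,g \right)} = 0 \cdot 2 \left(-1\right) = 0 \left(-1\right) = 0$)
$P{\left(S{\left(-8 \right)},E{\left(-7 \right)} \right)} + Z = 0 - 2526 = -2526$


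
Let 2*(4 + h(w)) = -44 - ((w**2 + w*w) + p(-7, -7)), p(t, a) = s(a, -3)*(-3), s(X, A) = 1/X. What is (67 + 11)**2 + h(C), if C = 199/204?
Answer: 1764428465/291312 ≈ 6056.8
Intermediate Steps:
p(t, a) = -3/a
C = 199/204 (C = 199*(1/204) = 199/204 ≈ 0.97549)
h(w) = -367/14 - w**2 (h(w) = -4 + (-44 - ((w**2 + w*w) - 3/(-7)))/2 = -4 + (-44 - ((w**2 + w**2) - 3*(-1/7)))/2 = -4 + (-44 - (2*w**2 + 3/7))/2 = -4 + (-44 - (3/7 + 2*w**2))/2 = -4 + (-44 + (-3/7 - 2*w**2))/2 = -4 + (-311/7 - 2*w**2)/2 = -4 + (-311/14 - w**2) = -367/14 - w**2)
(67 + 11)**2 + h(C) = (67 + 11)**2 + (-367/14 - (199/204)**2) = 78**2 + (-367/14 - 1*39601/41616) = 6084 + (-367/14 - 39601/41616) = 6084 - 7913743/291312 = 1764428465/291312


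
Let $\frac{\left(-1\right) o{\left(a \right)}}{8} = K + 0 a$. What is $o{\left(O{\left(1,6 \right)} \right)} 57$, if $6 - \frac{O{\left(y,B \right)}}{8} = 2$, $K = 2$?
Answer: $-912$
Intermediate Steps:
$O{\left(y,B \right)} = 32$ ($O{\left(y,B \right)} = 48 - 16 = 32$)
$o{\left(a \right)} = -16$ ($o{\left(a \right)} = - 8 \left(2 + 0 a\right) = - 8 \left(2 + 0\right) = \left(-8\right) 2 = -16$)
$o{\left(O{\left(1,6 \right)} \right)} 57 = \left(-16\right) 57 = -912$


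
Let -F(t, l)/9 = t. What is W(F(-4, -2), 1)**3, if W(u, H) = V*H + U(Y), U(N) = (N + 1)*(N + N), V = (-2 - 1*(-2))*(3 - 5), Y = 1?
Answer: 64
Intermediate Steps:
F(t, l) = -9*t
V = 0 (V = (-2 + 2)*(-2) = 0*(-2) = 0)
U(N) = 2*N*(1 + N) (U(N) = (1 + N)*(2*N) = 2*N*(1 + N))
W(u, H) = 4 (W(u, H) = 0*H + 2*1*(1 + 1) = 0 + 2*1*2 = 0 + 4 = 4)
W(F(-4, -2), 1)**3 = 4**3 = 64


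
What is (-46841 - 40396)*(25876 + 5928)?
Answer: -2774485548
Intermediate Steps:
(-46841 - 40396)*(25876 + 5928) = -87237*31804 = -2774485548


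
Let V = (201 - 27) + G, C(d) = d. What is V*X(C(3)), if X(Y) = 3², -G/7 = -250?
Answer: 17316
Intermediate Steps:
G = 1750 (G = -7*(-250) = 1750)
X(Y) = 9
V = 1924 (V = (201 - 27) + 1750 = 174 + 1750 = 1924)
V*X(C(3)) = 1924*9 = 17316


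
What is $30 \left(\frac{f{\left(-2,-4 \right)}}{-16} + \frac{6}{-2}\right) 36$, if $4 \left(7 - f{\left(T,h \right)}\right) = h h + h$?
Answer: $-3510$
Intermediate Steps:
$f{\left(T,h \right)} = 7 - \frac{h}{4} - \frac{h^{2}}{4}$ ($f{\left(T,h \right)} = 7 - \frac{h h + h}{4} = 7 - \frac{h^{2} + h}{4} = 7 - \frac{h + h^{2}}{4} = 7 - \left(\frac{h}{4} + \frac{h^{2}}{4}\right) = 7 - \frac{h}{4} - \frac{h^{2}}{4}$)
$30 \left(\frac{f{\left(-2,-4 \right)}}{-16} + \frac{6}{-2}\right) 36 = 30 \left(\frac{7 - -1 - \frac{\left(-4\right)^{2}}{4}}{-16} + \frac{6}{-2}\right) 36 = 30 \left(\left(7 + 1 - 4\right) \left(- \frac{1}{16}\right) + 6 \left(- \frac{1}{2}\right)\right) 36 = 30 \left(\left(7 + 1 - 4\right) \left(- \frac{1}{16}\right) - 3\right) 36 = 30 \left(4 \left(- \frac{1}{16}\right) - 3\right) 36 = 30 \left(- \frac{1}{4} - 3\right) 36 = 30 \left(- \frac{13}{4}\right) 36 = \left(- \frac{195}{2}\right) 36 = -3510$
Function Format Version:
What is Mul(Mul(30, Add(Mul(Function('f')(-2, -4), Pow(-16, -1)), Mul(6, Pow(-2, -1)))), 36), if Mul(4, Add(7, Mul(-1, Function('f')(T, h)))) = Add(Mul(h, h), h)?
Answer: -3510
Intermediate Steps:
Function('f')(T, h) = Add(7, Mul(Rational(-1, 4), h), Mul(Rational(-1, 4), Pow(h, 2))) (Function('f')(T, h) = Add(7, Mul(Rational(-1, 4), Add(Mul(h, h), h))) = Add(7, Mul(Rational(-1, 4), Add(Pow(h, 2), h))) = Add(7, Mul(Rational(-1, 4), Add(h, Pow(h, 2)))) = Add(7, Add(Mul(Rational(-1, 4), h), Mul(Rational(-1, 4), Pow(h, 2)))) = Add(7, Mul(Rational(-1, 4), h), Mul(Rational(-1, 4), Pow(h, 2))))
Mul(Mul(30, Add(Mul(Function('f')(-2, -4), Pow(-16, -1)), Mul(6, Pow(-2, -1)))), 36) = Mul(Mul(30, Add(Mul(Add(7, Mul(Rational(-1, 4), -4), Mul(Rational(-1, 4), Pow(-4, 2))), Pow(-16, -1)), Mul(6, Pow(-2, -1)))), 36) = Mul(Mul(30, Add(Mul(Add(7, 1, Mul(Rational(-1, 4), 16)), Rational(-1, 16)), Mul(6, Rational(-1, 2)))), 36) = Mul(Mul(30, Add(Mul(Add(7, 1, -4), Rational(-1, 16)), -3)), 36) = Mul(Mul(30, Add(Mul(4, Rational(-1, 16)), -3)), 36) = Mul(Mul(30, Add(Rational(-1, 4), -3)), 36) = Mul(Mul(30, Rational(-13, 4)), 36) = Mul(Rational(-195, 2), 36) = -3510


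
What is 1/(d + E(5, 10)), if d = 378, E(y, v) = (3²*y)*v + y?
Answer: 1/833 ≈ 0.0012005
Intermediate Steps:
E(y, v) = y + 9*v*y (E(y, v) = (9*y)*v + y = 9*v*y + y = y + 9*v*y)
1/(d + E(5, 10)) = 1/(378 + 5*(1 + 9*10)) = 1/(378 + 5*(1 + 90)) = 1/(378 + 5*91) = 1/(378 + 455) = 1/833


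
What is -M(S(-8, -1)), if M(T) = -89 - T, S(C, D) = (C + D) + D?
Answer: 79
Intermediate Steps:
S(C, D) = C + 2*D
-M(S(-8, -1)) = -(-89 - (-8 + 2*(-1))) = -(-89 - (-8 - 2)) = -(-89 - 1*(-10)) = -(-89 + 10) = -1*(-79) = 79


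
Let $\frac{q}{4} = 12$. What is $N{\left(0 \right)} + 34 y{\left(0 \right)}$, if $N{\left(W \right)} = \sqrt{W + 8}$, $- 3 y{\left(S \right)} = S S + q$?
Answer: $-544 + 2 \sqrt{2} \approx -541.17$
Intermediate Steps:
$q = 48$ ($q = 4 \cdot 12 = 48$)
$y{\left(S \right)} = -16 - \frac{S^{2}}{3}$ ($y{\left(S \right)} = - \frac{S S + 48}{3} = - \frac{S^{2} + 48}{3} = - \frac{48 + S^{2}}{3} = -16 - \frac{S^{2}}{3}$)
$N{\left(W \right)} = \sqrt{8 + W}$
$N{\left(0 \right)} + 34 y{\left(0 \right)} = \sqrt{8 + 0} + 34 \left(-16 - \frac{0^{2}}{3}\right) = \sqrt{8} + 34 \left(-16 - 0\right) = 2 \sqrt{2} + 34 \left(-16 + 0\right) = 2 \sqrt{2} + 34 \left(-16\right) = 2 \sqrt{2} - 544 = -544 + 2 \sqrt{2}$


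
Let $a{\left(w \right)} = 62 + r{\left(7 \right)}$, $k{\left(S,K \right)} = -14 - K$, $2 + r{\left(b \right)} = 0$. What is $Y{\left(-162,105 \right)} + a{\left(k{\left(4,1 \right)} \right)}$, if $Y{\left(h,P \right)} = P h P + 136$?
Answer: $-1785854$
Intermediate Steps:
$Y{\left(h,P \right)} = 136 + h P^{2}$ ($Y{\left(h,P \right)} = h P^{2} + 136 = 136 + h P^{2}$)
$r{\left(b \right)} = -2$ ($r{\left(b \right)} = -2 + 0 = -2$)
$a{\left(w \right)} = 60$ ($a{\left(w \right)} = 62 - 2 = 60$)
$Y{\left(-162,105 \right)} + a{\left(k{\left(4,1 \right)} \right)} = \left(136 - 162 \cdot 105^{2}\right) + 60 = \left(136 - 1786050\right) + 60 = -1785914 + 60 = -1785854$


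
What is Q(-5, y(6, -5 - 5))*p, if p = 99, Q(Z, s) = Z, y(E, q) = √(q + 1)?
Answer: -495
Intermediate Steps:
y(E, q) = √(1 + q)
Q(-5, y(6, -5 - 5))*p = -5*99 = -495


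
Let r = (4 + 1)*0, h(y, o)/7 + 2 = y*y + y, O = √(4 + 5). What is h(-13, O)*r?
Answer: 0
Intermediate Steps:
O = 3 (O = √9 = 3)
h(y, o) = -14 + 7*y + 7*y² (h(y, o) = -14 + 7*(y*y + y) = -14 + 7*(y² + y) = -14 + 7*(y + y²) = -14 + (7*y + 7*y²) = -14 + 7*y + 7*y²)
r = 0 (r = 5*0 = 0)
h(-13, O)*r = (-14 + 7*(-13) + 7*(-13)²)*0 = (-14 - 91 + 7*169)*0 = (-14 - 91 + 1183)*0 = 1078*0 = 0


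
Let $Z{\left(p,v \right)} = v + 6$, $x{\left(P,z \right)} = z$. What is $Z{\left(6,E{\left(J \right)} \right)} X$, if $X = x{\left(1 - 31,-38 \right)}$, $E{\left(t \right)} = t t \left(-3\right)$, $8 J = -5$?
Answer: $- \frac{5871}{32} \approx -183.47$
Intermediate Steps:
$J = - \frac{5}{8}$ ($J = \frac{1}{8} \left(-5\right) = - \frac{5}{8} \approx -0.625$)
$E{\left(t \right)} = - 3 t^{2}$ ($E{\left(t \right)} = t^{2} \left(-3\right) = - 3 t^{2}$)
$Z{\left(p,v \right)} = 6 + v$
$X = -38$
$Z{\left(6,E{\left(J \right)} \right)} X = \left(6 - 3 \left(- \frac{5}{8}\right)^{2}\right) \left(-38\right) = \left(6 - \frac{75}{64}\right) \left(-38\right) = \frac{309}{64} \left(-38\right) = - \frac{5871}{32}$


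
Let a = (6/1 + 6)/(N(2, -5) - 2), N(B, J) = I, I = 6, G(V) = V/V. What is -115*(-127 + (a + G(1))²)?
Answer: 12765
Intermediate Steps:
G(V) = 1
N(B, J) = 6
a = 3 (a = (6/1 + 6)/(6 - 2) = (6*1 + 6)/4 = (6 + 6)*(¼) = 12*(¼) = 3)
-115*(-127 + (a + G(1))²) = -115*(-127 + (3 + 1)²) = -115*(-127 + 4²) = -115*(-127 + 16) = -115*(-111) = 12765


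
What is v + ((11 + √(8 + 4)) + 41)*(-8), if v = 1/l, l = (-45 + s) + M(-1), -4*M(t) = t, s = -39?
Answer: -139364/335 - 16*√3 ≈ -443.72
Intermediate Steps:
M(t) = -t/4
l = -335/4 (l = (-45 - 39) - ¼*(-1) = -84 + ¼ = -335/4 ≈ -83.750)
v = -4/335 (v = 1/(-335/4) = -4/335 ≈ -0.011940)
v + ((11 + √(8 + 4)) + 41)*(-8) = -4/335 + ((11 + √(8 + 4)) + 41)*(-8) = -4/335 + ((11 + √12) + 41)*(-8) = -4/335 + ((11 + 2*√3) + 41)*(-8) = -4/335 + (52 + 2*√3)*(-8) = -4/335 + (-416 - 16*√3) = -139364/335 - 16*√3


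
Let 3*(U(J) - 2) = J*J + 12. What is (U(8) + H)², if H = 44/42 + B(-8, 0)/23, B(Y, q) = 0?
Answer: 355216/441 ≈ 805.48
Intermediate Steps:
U(J) = 6 + J²/3 (U(J) = 2 + (J*J + 12)/3 = 2 + (J² + 12)/3 = 2 + (12 + J²)/3 = 2 + (4 + J²/3) = 6 + J²/3)
H = 22/21 (H = 44/42 + 0/23 = 44*(1/42) + 0*(1/23) = 22/21 + 0 = 22/21 ≈ 1.0476)
(U(8) + H)² = ((6 + (⅓)*8²) + 22/21)² = ((6 + (⅓)*64) + 22/21)² = ((6 + 64/3) + 22/21)² = (82/3 + 22/21)² = (596/21)² = 355216/441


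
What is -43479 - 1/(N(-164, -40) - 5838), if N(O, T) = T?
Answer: -255569561/5878 ≈ -43479.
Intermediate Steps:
-43479 - 1/(N(-164, -40) - 5838) = -43479 - 1/(-40 - 5838) = -43479 - 1/(-5878) = -43479 - 1*(-1/5878) = -43479 + 1/5878 = -255569561/5878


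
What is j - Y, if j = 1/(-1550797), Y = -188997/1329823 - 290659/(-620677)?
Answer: -417504738081063407/1280013189033536287 ≈ -0.32617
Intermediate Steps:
Y = 269218932388/825390550171 (Y = -188997*1/1329823 - 290659*(-1/620677) = -188997/1329823 + 290659/620677 = 269218932388/825390550171 ≈ 0.32617)
j = -1/1550797 ≈ -6.4483e-7
j - Y = -1/1550797 - 1*269218932388/825390550171 = -1/1550797 - 269218932388/825390550171 = -417504738081063407/1280013189033536287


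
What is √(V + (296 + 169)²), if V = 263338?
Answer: 7*√9787 ≈ 692.50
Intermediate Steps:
√(V + (296 + 169)²) = √(263338 + (296 + 169)²) = √(263338 + 465²) = √(263338 + 216225) = √479563 = 7*√9787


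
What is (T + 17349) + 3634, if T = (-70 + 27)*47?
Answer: 18962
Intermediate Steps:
T = -2021 (T = -43*47 = -2021)
(T + 17349) + 3634 = (-2021 + 17349) + 3634 = 15328 + 3634 = 18962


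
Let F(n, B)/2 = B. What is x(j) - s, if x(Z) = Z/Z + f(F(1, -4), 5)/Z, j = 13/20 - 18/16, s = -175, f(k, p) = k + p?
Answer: 3464/19 ≈ 182.32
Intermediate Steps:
F(n, B) = 2*B
j = -19/40 (j = 13*(1/20) - 18*1/16 = 13/20 - 9/8 = -19/40 ≈ -0.47500)
x(Z) = 1 - 3/Z (x(Z) = Z/Z + (2*(-4) + 5)/Z = 1 + (-8 + 5)/Z = 1 - 3/Z)
x(j) - s = (-3 - 19/40)/(-19/40) - 1*(-175) = -40/19*(-139/40) + 175 = 139/19 + 175 = 3464/19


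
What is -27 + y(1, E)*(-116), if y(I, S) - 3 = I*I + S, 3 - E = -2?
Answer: -1071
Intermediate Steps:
E = 5 (E = 3 - 1*(-2) = 3 + 2 = 5)
y(I, S) = 3 + S + I² (y(I, S) = 3 + (I*I + S) = 3 + (I² + S) = 3 + (S + I²) = 3 + S + I²)
-27 + y(1, E)*(-116) = -27 + (3 + 5 + 1²)*(-116) = -27 + (3 + 5 + 1)*(-116) = -27 + 9*(-116) = -27 - 1044 = -1071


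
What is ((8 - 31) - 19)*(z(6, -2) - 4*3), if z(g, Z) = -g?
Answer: 756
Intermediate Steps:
((8 - 31) - 19)*(z(6, -2) - 4*3) = ((8 - 31) - 19)*(-1*6 - 4*3) = (-23 - 19)*(-6 - 12) = -42*(-18) = 756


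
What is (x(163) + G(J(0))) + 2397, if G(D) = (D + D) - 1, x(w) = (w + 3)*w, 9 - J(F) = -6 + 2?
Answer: 29480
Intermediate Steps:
J(F) = 13 (J(F) = 9 - (-6 + 2) = 9 - 1*(-4) = 9 + 4 = 13)
x(w) = w*(3 + w) (x(w) = (3 + w)*w = w*(3 + w))
G(D) = -1 + 2*D (G(D) = 2*D - 1 = -1 + 2*D)
(x(163) + G(J(0))) + 2397 = (163*(3 + 163) + (-1 + 2*13)) + 2397 = (163*166 + (-1 + 26)) + 2397 = (27058 + 25) + 2397 = 27083 + 2397 = 29480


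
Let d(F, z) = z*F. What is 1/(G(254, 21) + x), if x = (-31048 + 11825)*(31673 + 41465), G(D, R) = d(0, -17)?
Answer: -1/1405931774 ≈ -7.1127e-10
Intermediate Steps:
d(F, z) = F*z
G(D, R) = 0 (G(D, R) = 0*(-17) = 0)
x = -1405931774 (x = -19223*73138 = -1405931774)
1/(G(254, 21) + x) = 1/(0 - 1405931774) = 1/(-1405931774) = -1/1405931774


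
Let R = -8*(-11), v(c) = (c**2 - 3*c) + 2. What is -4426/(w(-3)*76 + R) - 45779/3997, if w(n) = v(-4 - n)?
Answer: -21297249/1087184 ≈ -19.589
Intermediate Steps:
v(c) = 2 + c**2 - 3*c
w(n) = 14 + (-4 - n)**2 + 3*n (w(n) = 2 + (-4 - n)**2 - 3*(-4 - n) = 2 + (-4 - n)**2 + (12 + 3*n) = 14 + (-4 - n)**2 + 3*n)
R = 88
-4426/(w(-3)*76 + R) - 45779/3997 = -4426/((30 + (-3)**2 + 11*(-3))*76 + 88) - 45779/3997 = -4426/((30 + 9 - 33)*76 + 88) - 45779*1/3997 = -4426/(6*76 + 88) - 45779/3997 = -4426/(456 + 88) - 45779/3997 = -4426/544 - 45779/3997 = -4426*1/544 - 45779/3997 = -2213/272 - 45779/3997 = -21297249/1087184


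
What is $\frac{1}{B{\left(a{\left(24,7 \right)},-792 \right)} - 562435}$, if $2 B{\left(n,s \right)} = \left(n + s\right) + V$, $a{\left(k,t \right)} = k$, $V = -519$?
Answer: $- \frac{2}{1126157} \approx -1.776 \cdot 10^{-6}$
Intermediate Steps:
$B{\left(n,s \right)} = - \frac{519}{2} + \frac{n}{2} + \frac{s}{2}$ ($B{\left(n,s \right)} = \frac{\left(n + s\right) - 519}{2} = \frac{-519 + n + s}{2} = - \frac{519}{2} + \frac{n}{2} + \frac{s}{2}$)
$\frac{1}{B{\left(a{\left(24,7 \right)},-792 \right)} - 562435} = \frac{1}{\left(- \frac{519}{2} + \frac{1}{2} \cdot 24 + \frac{1}{2} \left(-792\right)\right) - 562435} = \frac{1}{\left(- \frac{519}{2} + 12 - 396\right) - 562435} = \frac{1}{- \frac{1287}{2} - 562435} = \frac{1}{- \frac{1126157}{2}} = - \frac{2}{1126157}$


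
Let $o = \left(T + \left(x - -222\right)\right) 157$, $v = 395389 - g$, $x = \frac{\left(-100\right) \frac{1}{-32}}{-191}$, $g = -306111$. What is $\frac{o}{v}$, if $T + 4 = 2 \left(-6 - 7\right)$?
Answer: $\frac{46056107}{1071892000} \approx 0.042967$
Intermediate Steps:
$x = - \frac{25}{1528}$ ($x = \left(-100\right) \left(- \frac{1}{32}\right) \left(- \frac{1}{191}\right) = \frac{25}{8} \left(- \frac{1}{191}\right) = - \frac{25}{1528} \approx -0.016361$)
$T = -30$ ($T = -4 + 2 \left(-6 - 7\right) = -4 + 2 \left(-13\right) = -4 - 26 = -30$)
$v = 701500$ ($v = 395389 - -306111 = 395389 + 306111 = 701500$)
$o = \frac{46056107}{1528}$ ($o = \left(-30 - - \frac{339191}{1528}\right) 157 = \left(-30 + \left(- \frac{25}{1528} + 222\right)\right) 157 = \left(-30 + \frac{339191}{1528}\right) 157 = \frac{293351}{1528} \cdot 157 = \frac{46056107}{1528} \approx 30141.0$)
$\frac{o}{v} = \frac{46056107}{1528 \cdot 701500} = \frac{46056107}{1528} \cdot \frac{1}{701500} = \frac{46056107}{1071892000}$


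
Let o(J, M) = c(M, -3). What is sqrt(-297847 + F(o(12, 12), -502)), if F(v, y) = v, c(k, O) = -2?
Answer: I*sqrt(297849) ≈ 545.76*I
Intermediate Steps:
o(J, M) = -2
sqrt(-297847 + F(o(12, 12), -502)) = sqrt(-297847 - 2) = sqrt(-297849) = I*sqrt(297849)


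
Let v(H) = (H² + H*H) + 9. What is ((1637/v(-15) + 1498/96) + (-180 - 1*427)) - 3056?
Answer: -26760283/7344 ≈ -3643.8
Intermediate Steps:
v(H) = 9 + 2*H² (v(H) = (H² + H²) + 9 = 2*H² + 9 = 9 + 2*H²)
((1637/v(-15) + 1498/96) + (-180 - 1*427)) - 3056 = ((1637/(9 + 2*(-15)²) + 1498/96) + (-180 - 1*427)) - 3056 = ((1637/(9 + 2*225) + 1498*(1/96)) + (-180 - 427)) - 3056 = ((1637/(9 + 450) + 749/48) - 607) - 3056 = ((1637/459 + 749/48) - 607) - 3056 = (140789/7344 - 607) - 3056 = -4317019/7344 - 3056 = -26760283/7344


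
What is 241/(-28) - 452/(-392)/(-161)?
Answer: -271833/31556 ≈ -8.6143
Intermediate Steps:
241/(-28) - 452/(-392)/(-161) = 241*(-1/28) - 452*(-1/392)*(-1/161) = -241/28 + (113/98)*(-1/161) = -241/28 - 113/15778 = -271833/31556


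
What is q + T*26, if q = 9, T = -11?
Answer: -277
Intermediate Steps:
q + T*26 = 9 - 11*26 = 9 - 286 = -277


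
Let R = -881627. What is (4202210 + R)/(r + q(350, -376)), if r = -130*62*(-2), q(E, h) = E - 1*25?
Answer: 3320583/16445 ≈ 201.92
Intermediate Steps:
q(E, h) = -25 + E (q(E, h) = E - 25 = -25 + E)
r = 16120 (r = -8060*(-2) = 16120)
(4202210 + R)/(r + q(350, -376)) = (4202210 - 881627)/(16120 + (-25 + 350)) = 3320583/(16120 + 325) = 3320583/16445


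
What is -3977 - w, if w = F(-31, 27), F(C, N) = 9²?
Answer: -4058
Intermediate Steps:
F(C, N) = 81
w = 81
-3977 - w = -3977 - 1*81 = -3977 - 81 = -4058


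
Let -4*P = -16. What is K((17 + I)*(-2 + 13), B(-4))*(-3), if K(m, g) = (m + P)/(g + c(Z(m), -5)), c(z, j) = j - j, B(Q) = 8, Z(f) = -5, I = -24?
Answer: 219/8 ≈ 27.375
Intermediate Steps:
P = 4 (P = -1/4*(-16) = 4)
c(z, j) = 0
K(m, g) = (4 + m)/g (K(m, g) = (m + 4)/(g + 0) = (4 + m)/g)
K((17 + I)*(-2 + 13), B(-4))*(-3) = ((4 + (17 - 24)*(-2 + 13))/8)*(-3) = ((4 - 7*11)/8)*(-3) = ((4 - 77)/8)*(-3) = ((1/8)*(-73))*(-3) = -73/8*(-3) = 219/8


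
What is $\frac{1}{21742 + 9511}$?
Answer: $\frac{1}{31253} \approx 3.1997 \cdot 10^{-5}$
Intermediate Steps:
$\frac{1}{21742 + 9511} = \frac{1}{31253}$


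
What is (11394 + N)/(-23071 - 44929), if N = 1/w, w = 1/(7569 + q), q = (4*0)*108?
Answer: -18963/68000 ≈ -0.27887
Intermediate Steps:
q = 0 (q = 0*108 = 0)
w = 1/7569 (w = 1/(7569 + 0) = 1/7569 ≈ 0.00013212)
N = 7569 (N = 1/(1/7569) = 7569)
(11394 + N)/(-23071 - 44929) = (11394 + 7569)/(-23071 - 44929) = 18963/(-68000) = 18963*(-1/68000) = -18963/68000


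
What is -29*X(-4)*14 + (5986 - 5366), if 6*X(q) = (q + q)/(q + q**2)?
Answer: 5986/9 ≈ 665.11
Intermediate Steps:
X(q) = q/(3*(q + q**2)) (X(q) = ((q + q)/(q + q**2))/6 = ((2*q)/(q + q**2))/6 = (2*q/(q + q**2))/6 = q/(3*(q + q**2)))
-29*X(-4)*14 + (5986 - 5366) = -29/(3*(1 - 4))*14 + (5986 - 5366) = -29/(3*(-3))*14 + 620 = -29*(-1)/(3*3)*14 + 620 = -29*(-1/9)*14 + 620 = (29/9)*14 + 620 = 406/9 + 620 = 5986/9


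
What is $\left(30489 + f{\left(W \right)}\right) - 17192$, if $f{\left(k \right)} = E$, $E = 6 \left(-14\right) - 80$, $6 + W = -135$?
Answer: $13133$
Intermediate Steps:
$W = -141$ ($W = -6 - 135 = -141$)
$E = -164$ ($E = -84 - 80 = -164$)
$f{\left(k \right)} = -164$
$\left(30489 + f{\left(W \right)}\right) - 17192 = \left(30489 - 164\right) - 17192 = 30325 - 17192 = 13133$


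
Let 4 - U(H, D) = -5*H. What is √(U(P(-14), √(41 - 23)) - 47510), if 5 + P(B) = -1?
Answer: 4*I*√2971 ≈ 218.03*I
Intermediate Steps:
P(B) = -6 (P(B) = -5 - 1 = -6)
U(H, D) = 4 + 5*H (U(H, D) = 4 - (-5)*H = 4 + 5*H)
√(U(P(-14), √(41 - 23)) - 47510) = √((4 + 5*(-6)) - 47510) = √((4 - 30) - 47510) = √(-26 - 47510) = √(-47536) = 4*I*√2971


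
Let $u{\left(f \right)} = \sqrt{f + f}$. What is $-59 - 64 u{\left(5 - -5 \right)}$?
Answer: $-59 - 128 \sqrt{5} \approx -345.22$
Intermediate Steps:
$u{\left(f \right)} = \sqrt{2} \sqrt{f}$ ($u{\left(f \right)} = \sqrt{2 f} = \sqrt{2} \sqrt{f}$)
$-59 - 64 u{\left(5 - -5 \right)} = -59 - 64 \sqrt{2} \sqrt{5 - -5} = -59 - 64 \sqrt{2} \sqrt{5 + 5} = -59 - 64 \sqrt{2} \sqrt{10} = -59 - 64 \cdot 2 \sqrt{5} = -59 - 128 \sqrt{5}$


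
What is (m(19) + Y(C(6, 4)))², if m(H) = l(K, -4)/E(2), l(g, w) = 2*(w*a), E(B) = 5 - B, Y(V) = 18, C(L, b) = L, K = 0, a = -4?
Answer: 7396/9 ≈ 821.78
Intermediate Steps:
l(g, w) = -8*w (l(g, w) = 2*(w*(-4)) = 2*(-4*w) = -8*w)
m(H) = 32/3 (m(H) = (-8*(-4))/(5 - 1*2) = 32/(5 - 2) = 32/3)
(m(19) + Y(C(6, 4)))² = (32/3 + 18)² = (86/3)² = 7396/9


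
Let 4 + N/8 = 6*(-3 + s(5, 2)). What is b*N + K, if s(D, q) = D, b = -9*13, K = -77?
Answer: -7565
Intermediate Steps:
b = -117
N = 64 (N = -32 + 8*(6*(-3 + 5)) = -32 + 8*(6*2) = -32 + 8*12 = -32 + 96 = 64)
b*N + K = -117*64 - 77 = -7488 - 77 = -7565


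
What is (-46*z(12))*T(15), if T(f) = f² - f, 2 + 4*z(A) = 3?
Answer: -2415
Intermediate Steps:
z(A) = ¼ (z(A) = -½ + (¼)*3 = -½ + ¾ = ¼)
(-46*z(12))*T(15) = (-46*¼)*(15*(-1 + 15)) = -345*14/2 = -23/2*210 = -2415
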